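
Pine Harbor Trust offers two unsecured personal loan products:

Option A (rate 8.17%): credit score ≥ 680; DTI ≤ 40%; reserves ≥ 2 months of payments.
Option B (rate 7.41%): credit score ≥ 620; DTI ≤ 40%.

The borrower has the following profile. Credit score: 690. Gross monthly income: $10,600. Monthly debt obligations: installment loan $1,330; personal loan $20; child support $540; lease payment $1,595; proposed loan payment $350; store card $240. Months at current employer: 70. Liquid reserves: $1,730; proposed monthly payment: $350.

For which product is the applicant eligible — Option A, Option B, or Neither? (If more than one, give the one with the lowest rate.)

Option B

Total debts = (1,330 + 20 + 540 + 1,595 + 350 + 240) = 4,075; DTI = 4,075/10,600 = 38.4%.
Reserves = 1,730/350 = 4.9 months.
Option A: score 690 ≥ 680; DTI 38.4% ≤ 40%; reserves 4.9 ≥ 2 mo → qualifies.
Option B: score 690 ≥ 620; DTI 38.4% ≤ 40% → qualifies.
Qualifying: Option A, Option B. Lowest rate is 7.41% → Option B.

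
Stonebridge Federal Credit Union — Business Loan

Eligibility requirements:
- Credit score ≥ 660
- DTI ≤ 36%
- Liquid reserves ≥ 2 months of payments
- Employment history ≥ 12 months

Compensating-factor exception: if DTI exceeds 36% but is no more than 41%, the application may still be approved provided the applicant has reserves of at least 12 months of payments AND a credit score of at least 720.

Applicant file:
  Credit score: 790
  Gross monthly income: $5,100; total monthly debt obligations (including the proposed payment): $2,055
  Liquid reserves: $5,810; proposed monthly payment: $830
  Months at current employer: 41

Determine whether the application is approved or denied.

Credit score 790 ≥ 660 (meets base)
DTI: 2,055 ÷ 5,100 = 40.3%, over the 36% base limit.
Liquid reserves cover 5,810/830 = 7.0 months — ≥ 2 required
Employment 41 ≥ 12 months
DTI 40.3% is within the 36%–41% exception band; checking compensating factors.
Reserves 7.0 < 12 months; credit score 790 ≥ 720.
Compensating-factor requirement not fully met.

Denied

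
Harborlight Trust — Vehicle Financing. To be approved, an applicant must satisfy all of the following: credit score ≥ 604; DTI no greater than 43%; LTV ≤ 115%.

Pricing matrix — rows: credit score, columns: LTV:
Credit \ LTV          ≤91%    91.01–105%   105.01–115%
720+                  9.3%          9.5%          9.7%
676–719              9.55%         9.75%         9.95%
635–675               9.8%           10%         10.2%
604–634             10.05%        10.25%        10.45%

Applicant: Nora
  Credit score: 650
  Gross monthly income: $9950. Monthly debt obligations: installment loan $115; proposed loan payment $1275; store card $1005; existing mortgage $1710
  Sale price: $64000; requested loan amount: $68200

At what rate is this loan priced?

Credit score 650 ≥ 604; Total monthly debts = (115 + 1,275 + 1,005 + 1,710) = 4,105. DTI: 4,105 ÷ 9,950 = 41.3%, within the 43% cap
LTV = 68,200/64,000 = 106.6% ≤ 115%
Row: 650 falls in 635–675. Column: 106.6% falls in 105.01–115%. Rate = 10.2%.

10.2%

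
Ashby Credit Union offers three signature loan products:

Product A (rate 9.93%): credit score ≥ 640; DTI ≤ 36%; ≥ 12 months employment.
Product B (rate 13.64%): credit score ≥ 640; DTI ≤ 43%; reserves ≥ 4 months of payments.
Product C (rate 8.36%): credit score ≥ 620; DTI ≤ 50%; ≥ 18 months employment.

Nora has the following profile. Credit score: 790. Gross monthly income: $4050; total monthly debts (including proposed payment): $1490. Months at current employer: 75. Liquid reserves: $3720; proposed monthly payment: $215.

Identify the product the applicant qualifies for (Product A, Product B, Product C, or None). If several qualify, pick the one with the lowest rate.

DTI = 1,490/4,050 = 36.8%.
Reserves = 3,720/215 = 17.3 months.
Product A: score 790 ≥ 640; DTI 36.8% > 36%; employment 75 ≥ 12 mo → does not qualify.
Product B: score 790 ≥ 640; DTI 36.8% ≤ 43%; reserves 17.3 ≥ 4 mo → qualifies.
Product C: score 790 ≥ 620; DTI 36.8% ≤ 50%; employment 75 ≥ 18 mo → qualifies.
Qualifying: Product B, Product C. Lowest rate is 8.36% → Product C.

Product C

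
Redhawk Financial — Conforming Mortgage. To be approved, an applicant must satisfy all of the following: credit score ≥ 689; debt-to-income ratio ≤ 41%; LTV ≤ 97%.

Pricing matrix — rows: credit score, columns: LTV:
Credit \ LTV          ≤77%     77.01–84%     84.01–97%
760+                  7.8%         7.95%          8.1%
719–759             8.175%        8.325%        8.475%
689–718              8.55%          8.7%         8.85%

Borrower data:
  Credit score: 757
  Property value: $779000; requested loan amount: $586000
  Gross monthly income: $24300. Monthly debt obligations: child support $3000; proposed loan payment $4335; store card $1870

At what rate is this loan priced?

Credit score 757 ≥ 689; Total monthly debts = (3,000 + 4,335 + 1,870) = 9,205. DTI = 9,205/24,300 = 37.9% ≤ 41%
LTV = 586,000/779,000 = 75.2% ≤ 97%
Score 757 is in the 719–759 band; LTV 75.2% is in the ≤77% band → 8.175%.

8.175%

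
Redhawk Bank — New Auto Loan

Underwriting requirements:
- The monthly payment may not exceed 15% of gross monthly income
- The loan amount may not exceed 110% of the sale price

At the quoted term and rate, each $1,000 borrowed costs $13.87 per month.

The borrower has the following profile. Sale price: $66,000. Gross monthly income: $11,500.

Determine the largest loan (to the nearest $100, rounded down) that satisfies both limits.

Payment cap: 15% × $11,500 = $1,725/month.
At $13.87 per $1,000, that supports 1,725/13.87 × 1,000 ≈ $124,369 → $124,300.
LTV cap: 110% × $66,000 = $72,600 → $72,600.
Binding constraint: loan-to-value.

$72,600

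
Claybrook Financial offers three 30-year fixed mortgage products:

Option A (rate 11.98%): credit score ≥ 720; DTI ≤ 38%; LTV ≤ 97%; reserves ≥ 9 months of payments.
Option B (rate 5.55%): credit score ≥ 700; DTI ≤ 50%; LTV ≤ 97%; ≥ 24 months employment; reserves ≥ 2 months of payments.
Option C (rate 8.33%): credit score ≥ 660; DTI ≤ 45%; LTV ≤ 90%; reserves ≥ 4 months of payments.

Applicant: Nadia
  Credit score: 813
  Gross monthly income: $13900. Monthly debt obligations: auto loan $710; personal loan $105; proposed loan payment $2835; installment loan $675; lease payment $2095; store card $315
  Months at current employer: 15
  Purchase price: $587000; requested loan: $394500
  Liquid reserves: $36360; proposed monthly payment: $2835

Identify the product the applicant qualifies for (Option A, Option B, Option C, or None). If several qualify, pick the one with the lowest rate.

Total debts = (710 + 105 + 2,835 + 675 + 2,095 + 315) = 6,735; DTI = 6,735/13,900 = 48.5%.
LTV = 394,500/587,000 = 67.2%.
Reserves = 36,360/2,835 = 12.8 months.
Option A: score 813 ≥ 720; DTI 48.5% > 38%; LTV 67.2% ≤ 97%; reserves 12.8 ≥ 9 mo → does not qualify.
Option B: score 813 ≥ 700; DTI 48.5% ≤ 50%; LTV 67.2% ≤ 97%; employment 15 < 24 mo; reserves 12.8 ≥ 2 mo → does not qualify.
Option C: score 813 ≥ 660; DTI 48.5% > 45%; LTV 67.2% ≤ 90%; reserves 12.8 ≥ 4 mo → does not qualify.

None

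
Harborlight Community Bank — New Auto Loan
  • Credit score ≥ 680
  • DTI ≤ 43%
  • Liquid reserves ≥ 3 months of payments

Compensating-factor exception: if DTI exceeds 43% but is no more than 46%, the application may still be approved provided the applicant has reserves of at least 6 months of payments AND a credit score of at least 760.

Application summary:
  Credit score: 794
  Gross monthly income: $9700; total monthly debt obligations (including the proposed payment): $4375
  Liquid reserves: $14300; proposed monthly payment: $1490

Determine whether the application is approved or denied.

Credit score 794 ≥ 680 (meets base)
DTI = 4,375/9,700 = 45.1% > 43% — standard DTI limit exceeded.
Liquid reserves cover 14,300/1,490 = 9.6 months — ≥ 3 required
DTI 45.1% is within the 43%–46% exception band; checking compensating factors.
Reserves 9.6 ≥ 6 months; credit score 794 ≥ 760.
Both compensating conditions met → exception applies.

Approved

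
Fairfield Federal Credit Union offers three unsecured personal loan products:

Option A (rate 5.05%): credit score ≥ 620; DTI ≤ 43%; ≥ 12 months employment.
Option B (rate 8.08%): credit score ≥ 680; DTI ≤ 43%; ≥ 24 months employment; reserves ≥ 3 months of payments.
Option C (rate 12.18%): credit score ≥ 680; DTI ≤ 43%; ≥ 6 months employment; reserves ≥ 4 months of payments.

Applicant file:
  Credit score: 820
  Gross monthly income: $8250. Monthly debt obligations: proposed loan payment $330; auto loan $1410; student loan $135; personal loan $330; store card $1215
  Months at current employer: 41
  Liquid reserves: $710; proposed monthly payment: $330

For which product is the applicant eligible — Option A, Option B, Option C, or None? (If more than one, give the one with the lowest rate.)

Total debts = (330 + 1,410 + 135 + 330 + 1,215) = 3,420; DTI = 3,420/8,250 = 41.5%.
Reserves = 710/330 = 2.2 months.
Option A: score 820 ≥ 620; DTI 41.5% ≤ 43%; employment 41 ≥ 12 mo → qualifies.
Option B: score 820 ≥ 680; DTI 41.5% ≤ 43%; employment 41 ≥ 24 mo; reserves 2.2 < 3 mo → does not qualify.
Option C: score 820 ≥ 680; DTI 41.5% ≤ 43%; employment 41 ≥ 6 mo; reserves 2.2 < 4 mo → does not qualify.

Option A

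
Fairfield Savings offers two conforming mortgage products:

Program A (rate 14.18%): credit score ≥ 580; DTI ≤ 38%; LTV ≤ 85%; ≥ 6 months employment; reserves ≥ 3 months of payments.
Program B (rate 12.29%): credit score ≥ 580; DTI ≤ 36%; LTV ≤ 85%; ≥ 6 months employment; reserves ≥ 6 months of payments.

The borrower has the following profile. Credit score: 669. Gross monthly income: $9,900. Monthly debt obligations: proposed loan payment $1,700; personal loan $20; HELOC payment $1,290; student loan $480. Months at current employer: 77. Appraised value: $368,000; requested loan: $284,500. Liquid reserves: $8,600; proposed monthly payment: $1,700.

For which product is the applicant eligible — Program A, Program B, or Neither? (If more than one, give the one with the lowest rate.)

Program A

Total debts = (1,700 + 20 + 1,290 + 480) = 3,490; DTI = 3,490/9,900 = 35.3%.
LTV = 284,500/368,000 = 77.3%.
Reserves = 8,600/1,700 = 5.1 months.
Program A: score 669 ≥ 580; DTI 35.3% ≤ 38%; LTV 77.3% ≤ 85%; employment 77 ≥ 6 mo; reserves 5.1 ≥ 3 mo → qualifies.
Program B: score 669 ≥ 580; DTI 35.3% ≤ 36%; LTV 77.3% ≤ 85%; employment 77 ≥ 6 mo; reserves 5.1 < 6 mo → does not qualify.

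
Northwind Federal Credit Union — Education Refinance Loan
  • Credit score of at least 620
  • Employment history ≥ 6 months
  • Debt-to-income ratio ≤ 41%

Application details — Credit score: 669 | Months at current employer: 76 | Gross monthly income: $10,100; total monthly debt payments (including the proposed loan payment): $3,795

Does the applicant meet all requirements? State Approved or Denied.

Approved

Credit score 669 ≥ 620 (meets)
Employment 76 ≥ 6 months
DTI = 3,795/10,100 = 37.6% ≤ 41%
All criteria satisfied.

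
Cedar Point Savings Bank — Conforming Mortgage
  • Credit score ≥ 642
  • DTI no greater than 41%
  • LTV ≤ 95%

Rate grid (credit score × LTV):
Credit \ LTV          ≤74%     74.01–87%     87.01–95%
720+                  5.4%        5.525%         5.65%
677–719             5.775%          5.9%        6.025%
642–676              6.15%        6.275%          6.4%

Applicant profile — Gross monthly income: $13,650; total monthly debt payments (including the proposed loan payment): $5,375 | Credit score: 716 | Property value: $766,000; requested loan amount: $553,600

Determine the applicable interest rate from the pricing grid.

5.775%

Credit score 716 ≥ 642; Debt-to-income = 5,375/13,650 = 39.4% — meets 41% limit
LTV: 553,600 ÷ 766,000 = 72.3%, within 95% cap
Score 716 is in the 677–719 band; LTV 72.3% is in the ≤74% band → 5.775%.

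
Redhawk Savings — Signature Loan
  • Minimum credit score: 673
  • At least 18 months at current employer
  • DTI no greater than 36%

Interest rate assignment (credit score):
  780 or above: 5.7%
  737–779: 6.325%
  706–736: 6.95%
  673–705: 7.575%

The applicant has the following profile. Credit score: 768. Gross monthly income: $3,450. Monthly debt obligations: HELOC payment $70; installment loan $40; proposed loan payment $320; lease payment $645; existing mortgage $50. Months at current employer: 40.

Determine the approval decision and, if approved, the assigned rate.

Credit score 768 ≥ 673 (meets minimum)
Employment 40 ≥ 18 months
Total monthly debts = (70 + 40 + 320 + 645 + 50) = 1,125. DTI: 1,125 ÷ 3,450 = 32.6%, within the 36% cap
All requirements met. Score 768 falls in the 737–779 tier → 6.325%.

Approved at 6.325%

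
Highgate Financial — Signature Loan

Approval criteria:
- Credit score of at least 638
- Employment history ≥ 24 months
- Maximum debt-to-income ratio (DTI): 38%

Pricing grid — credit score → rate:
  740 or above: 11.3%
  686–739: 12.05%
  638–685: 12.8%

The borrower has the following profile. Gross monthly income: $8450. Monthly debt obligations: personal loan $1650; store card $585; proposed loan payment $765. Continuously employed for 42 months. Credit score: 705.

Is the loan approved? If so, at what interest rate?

Credit score 705 ≥ 638 (meets minimum)
Total monthly debts = (1,650 + 585 + 765) = 3,000. DTI: 3,000 ÷ 8,450 = 35.5%, within the 38% cap
Employment 42 ≥ 24 months
All requirements met. Score 705 falls in the 686–739 tier → 12.05%.

Approved at 12.05%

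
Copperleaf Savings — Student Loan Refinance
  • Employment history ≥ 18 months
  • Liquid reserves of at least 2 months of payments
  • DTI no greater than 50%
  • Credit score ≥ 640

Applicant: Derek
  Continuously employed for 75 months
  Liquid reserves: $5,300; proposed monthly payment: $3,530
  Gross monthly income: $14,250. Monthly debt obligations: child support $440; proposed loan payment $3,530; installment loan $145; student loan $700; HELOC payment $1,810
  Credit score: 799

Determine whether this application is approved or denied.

Employment 75 ≥ 18 months
Liquid reserves cover 5,300/3,530 = 1.5 months — < 2 required
Total monthly debts = (440 + 3,530 + 145 + 700 + 1,810) = 6,625. Debt-to-income = 6,625/14,250 = 46.5% — meets 50% limit
Credit score 799 ≥ 640 (meets)
Fails on reserves.

Denied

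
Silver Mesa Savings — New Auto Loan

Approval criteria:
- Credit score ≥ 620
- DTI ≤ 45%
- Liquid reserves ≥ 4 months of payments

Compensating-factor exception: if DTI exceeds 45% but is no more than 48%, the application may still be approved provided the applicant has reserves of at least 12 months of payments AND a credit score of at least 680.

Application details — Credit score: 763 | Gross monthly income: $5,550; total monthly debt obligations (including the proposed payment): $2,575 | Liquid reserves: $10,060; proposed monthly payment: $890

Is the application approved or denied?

Denied

Credit score 763 ≥ 620 (meets base)
DTI: 2,575 ÷ 5,550 = 46.4%, over the 45% base limit.
Liquid reserves cover 10,060/890 = 11.3 months — ≥ 4 required
DTI 46.4% is within the 45%–48% exception band; checking compensating factors.
Override check — reserves: 11.3 mo (short of 12); score: 763 (ok).
Override conditions not both satisfied; exception does not apply.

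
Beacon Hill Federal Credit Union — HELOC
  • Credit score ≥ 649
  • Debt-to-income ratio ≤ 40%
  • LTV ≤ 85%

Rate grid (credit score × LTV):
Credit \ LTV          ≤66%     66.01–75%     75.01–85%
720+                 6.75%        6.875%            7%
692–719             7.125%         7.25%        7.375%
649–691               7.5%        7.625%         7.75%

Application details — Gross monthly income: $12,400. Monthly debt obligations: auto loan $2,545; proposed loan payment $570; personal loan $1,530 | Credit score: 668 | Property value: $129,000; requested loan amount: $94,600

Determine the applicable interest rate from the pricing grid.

Credit score 668 ≥ 649; Total monthly debts = (2,545 + 570 + 1,530) = 4,645. DTI: 4,645 ÷ 12,400 = 37.5%, within the 40% cap
LTV: 94,600 ÷ 129,000 = 73.3%, within 85% cap
Row: 668 falls in 649–691. Column: 73.3% falls in 66.01–75%. Rate = 7.625%.

7.625%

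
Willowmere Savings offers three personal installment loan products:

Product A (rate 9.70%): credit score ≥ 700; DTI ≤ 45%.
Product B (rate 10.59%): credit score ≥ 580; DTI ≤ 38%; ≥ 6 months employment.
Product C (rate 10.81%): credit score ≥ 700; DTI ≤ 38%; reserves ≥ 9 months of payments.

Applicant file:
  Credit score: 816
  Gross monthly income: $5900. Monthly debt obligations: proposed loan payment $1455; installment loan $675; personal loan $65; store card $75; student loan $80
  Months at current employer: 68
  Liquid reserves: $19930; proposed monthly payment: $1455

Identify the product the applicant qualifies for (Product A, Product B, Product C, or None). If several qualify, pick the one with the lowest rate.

Product A

Total debts = (1,455 + 675 + 65 + 75 + 80) = 2,350; DTI = 2,350/5,900 = 39.8%.
Reserves = 19,930/1,455 = 13.7 months.
Product A: score 816 ≥ 700; DTI 39.8% ≤ 45% → qualifies.
Product B: score 816 ≥ 580; DTI 39.8% > 38%; employment 68 ≥ 6 mo → does not qualify.
Product C: score 816 ≥ 700; DTI 39.8% > 38%; reserves 13.7 ≥ 9 mo → does not qualify.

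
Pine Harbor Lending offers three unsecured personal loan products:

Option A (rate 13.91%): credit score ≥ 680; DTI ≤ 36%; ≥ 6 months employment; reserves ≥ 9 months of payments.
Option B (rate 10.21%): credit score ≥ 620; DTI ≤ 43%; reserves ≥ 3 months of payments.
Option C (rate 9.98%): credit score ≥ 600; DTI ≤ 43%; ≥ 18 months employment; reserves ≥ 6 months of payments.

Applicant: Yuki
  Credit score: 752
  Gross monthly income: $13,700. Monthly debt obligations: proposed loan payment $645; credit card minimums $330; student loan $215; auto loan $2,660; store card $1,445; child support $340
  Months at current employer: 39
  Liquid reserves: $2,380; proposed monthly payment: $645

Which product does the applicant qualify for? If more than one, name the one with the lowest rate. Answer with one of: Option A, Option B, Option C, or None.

Option B

Total debts = (645 + 330 + 215 + 2,660 + 1,445 + 340) = 5,635; DTI = 5,635/13,700 = 41.1%.
Reserves = 2,380/645 = 3.7 months.
Option A: score 752 ≥ 680; DTI 41.1% > 36%; employment 39 ≥ 6 mo; reserves 3.7 < 9 mo → does not qualify.
Option B: score 752 ≥ 620; DTI 41.1% ≤ 43%; reserves 3.7 ≥ 3 mo → qualifies.
Option C: score 752 ≥ 600; DTI 41.1% ≤ 43%; employment 39 ≥ 18 mo; reserves 3.7 < 6 mo → does not qualify.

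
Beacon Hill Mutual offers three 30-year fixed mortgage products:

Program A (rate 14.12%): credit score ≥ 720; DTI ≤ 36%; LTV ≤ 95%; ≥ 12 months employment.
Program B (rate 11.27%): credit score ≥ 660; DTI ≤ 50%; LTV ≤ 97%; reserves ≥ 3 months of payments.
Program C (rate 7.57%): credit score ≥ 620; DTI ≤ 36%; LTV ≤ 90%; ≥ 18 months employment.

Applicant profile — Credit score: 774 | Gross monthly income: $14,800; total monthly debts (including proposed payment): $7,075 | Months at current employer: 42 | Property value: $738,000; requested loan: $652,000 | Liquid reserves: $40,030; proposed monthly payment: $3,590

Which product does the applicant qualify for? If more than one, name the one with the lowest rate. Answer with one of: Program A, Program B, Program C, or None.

DTI = 7,075/14,800 = 47.8%.
LTV = 652,000/738,000 = 88.3%.
Reserves = 40,030/3,590 = 11.2 months.
Program A: score 774 ≥ 720; DTI 47.8% > 36%; LTV 88.3% ≤ 95%; employment 42 ≥ 12 mo → does not qualify.
Program B: score 774 ≥ 660; DTI 47.8% ≤ 50%; LTV 88.3% ≤ 97%; reserves 11.2 ≥ 3 mo → qualifies.
Program C: score 774 ≥ 620; DTI 47.8% > 36%; LTV 88.3% ≤ 90%; employment 42 ≥ 18 mo → does not qualify.

Program B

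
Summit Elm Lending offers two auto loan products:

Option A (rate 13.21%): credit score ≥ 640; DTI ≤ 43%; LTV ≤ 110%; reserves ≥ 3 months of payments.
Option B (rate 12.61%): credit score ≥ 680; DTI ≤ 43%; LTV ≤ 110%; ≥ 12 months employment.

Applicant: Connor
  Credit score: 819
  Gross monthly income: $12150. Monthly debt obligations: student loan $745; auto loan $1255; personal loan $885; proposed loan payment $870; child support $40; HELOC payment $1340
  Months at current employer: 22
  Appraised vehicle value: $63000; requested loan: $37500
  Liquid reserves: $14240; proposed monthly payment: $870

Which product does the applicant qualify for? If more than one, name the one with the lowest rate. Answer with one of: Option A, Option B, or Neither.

Option B

Total debts = (745 + 1,255 + 885 + 870 + 40 + 1,340) = 5,135; DTI = 5,135/12,150 = 42.3%.
LTV = 37,500/63,000 = 59.5%.
Reserves = 14,240/870 = 16.4 months.
Option A: score 819 ≥ 640; DTI 42.3% ≤ 43%; LTV 59.5% ≤ 110%; reserves 16.4 ≥ 3 mo → qualifies.
Option B: score 819 ≥ 680; DTI 42.3% ≤ 43%; LTV 59.5% ≤ 110%; employment 22 ≥ 12 mo → qualifies.
Qualifying: Option A, Option B. Lowest rate is 12.61% → Option B.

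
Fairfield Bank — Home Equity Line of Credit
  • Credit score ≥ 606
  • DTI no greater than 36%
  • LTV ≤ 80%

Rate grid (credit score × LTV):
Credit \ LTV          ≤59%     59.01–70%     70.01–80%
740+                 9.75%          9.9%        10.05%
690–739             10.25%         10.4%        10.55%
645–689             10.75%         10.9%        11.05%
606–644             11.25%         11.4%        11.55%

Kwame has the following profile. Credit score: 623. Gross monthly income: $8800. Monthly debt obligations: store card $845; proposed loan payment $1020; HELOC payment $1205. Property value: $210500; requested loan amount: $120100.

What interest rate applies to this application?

11.25%

Credit score 623 ≥ 606; Total monthly debts = (845 + 1,020 + 1,205) = 3,070. Debt-to-income = 3,070/8,800 = 34.9% — meets 36% limit
LTV: 120,100 ÷ 210,500 = 57.1%, within 80% cap
Credit 623 → row 606–644; LTV 57.1% → column ≤59%. Grid cell → 11.25%.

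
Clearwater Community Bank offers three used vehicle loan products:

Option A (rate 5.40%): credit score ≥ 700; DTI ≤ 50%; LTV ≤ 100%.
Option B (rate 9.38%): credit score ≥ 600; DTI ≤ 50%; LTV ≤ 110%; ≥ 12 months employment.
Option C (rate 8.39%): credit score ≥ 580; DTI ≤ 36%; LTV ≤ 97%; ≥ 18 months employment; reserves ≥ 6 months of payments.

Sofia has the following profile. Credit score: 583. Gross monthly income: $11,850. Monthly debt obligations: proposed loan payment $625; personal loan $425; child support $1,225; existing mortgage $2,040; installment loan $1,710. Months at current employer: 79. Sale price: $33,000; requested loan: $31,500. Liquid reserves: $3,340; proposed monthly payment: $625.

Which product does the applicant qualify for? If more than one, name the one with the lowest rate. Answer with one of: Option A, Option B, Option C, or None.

None

Total debts = (625 + 425 + 1,225 + 2,040 + 1,710) = 6,025; DTI = 6,025/11,850 = 50.8%.
LTV = 31,500/33,000 = 95.5%.
Reserves = 3,340/625 = 5.3 months.
Option A: score 583 < 700; DTI 50.8% > 50%; LTV 95.5% ≤ 100% → does not qualify.
Option B: score 583 < 600; DTI 50.8% > 50%; LTV 95.5% ≤ 110%; employment 79 ≥ 12 mo → does not qualify.
Option C: score 583 ≥ 580; DTI 50.8% > 36%; LTV 95.5% ≤ 97%; employment 79 ≥ 18 mo; reserves 5.3 < 6 mo → does not qualify.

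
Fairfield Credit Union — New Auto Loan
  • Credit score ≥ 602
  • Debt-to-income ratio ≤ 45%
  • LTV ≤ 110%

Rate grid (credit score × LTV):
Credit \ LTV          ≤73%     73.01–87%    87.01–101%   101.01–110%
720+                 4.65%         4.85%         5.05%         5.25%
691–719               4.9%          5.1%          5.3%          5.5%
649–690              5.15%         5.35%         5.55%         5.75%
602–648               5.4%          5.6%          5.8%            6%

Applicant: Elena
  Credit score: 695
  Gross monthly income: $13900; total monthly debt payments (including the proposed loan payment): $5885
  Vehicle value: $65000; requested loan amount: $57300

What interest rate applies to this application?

5.3%

Credit score 695 ≥ 602; DTI: 5,885 ÷ 13,900 = 42.3%, within the 45% cap
Loan-to-value = 57,300/65,000 = 88.2% — pass (110% max)
Score 695 is in the 691–719 band; LTV 88.2% is in the 87.01–101% band → 5.3%.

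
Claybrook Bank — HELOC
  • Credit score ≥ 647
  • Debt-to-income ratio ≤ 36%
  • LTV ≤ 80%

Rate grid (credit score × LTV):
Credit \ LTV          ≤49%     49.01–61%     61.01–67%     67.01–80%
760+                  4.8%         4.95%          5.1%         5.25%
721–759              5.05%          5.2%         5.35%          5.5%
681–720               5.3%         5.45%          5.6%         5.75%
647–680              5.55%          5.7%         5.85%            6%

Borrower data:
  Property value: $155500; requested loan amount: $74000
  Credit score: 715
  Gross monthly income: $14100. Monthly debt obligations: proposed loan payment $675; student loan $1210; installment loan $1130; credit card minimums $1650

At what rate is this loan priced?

Credit score 715 ≥ 647; Total monthly debts = (675 + 1,210 + 1,130 + 1,650) = 4,665. Debt-to-income = 4,665/14,100 = 33.1% — meets 36% limit
LTV = 74,000/155,500 = 47.6% ≤ 80%
Row: 715 falls in 681–720. Column: 47.6% falls in ≤49%. Rate = 5.3%.

5.3%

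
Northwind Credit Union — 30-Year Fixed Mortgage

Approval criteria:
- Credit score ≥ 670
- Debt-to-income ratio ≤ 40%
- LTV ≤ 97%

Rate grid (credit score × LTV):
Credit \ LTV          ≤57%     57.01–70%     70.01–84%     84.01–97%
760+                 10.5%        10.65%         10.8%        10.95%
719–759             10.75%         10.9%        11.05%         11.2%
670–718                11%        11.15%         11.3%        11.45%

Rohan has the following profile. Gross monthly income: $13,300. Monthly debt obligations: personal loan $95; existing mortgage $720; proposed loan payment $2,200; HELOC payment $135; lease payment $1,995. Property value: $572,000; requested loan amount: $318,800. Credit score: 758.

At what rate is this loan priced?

10.75%

Credit score 758 ≥ 670; Total monthly debts = (95 + 720 + 2,200 + 135 + 1,995) = 5,145. Debt-to-income = 5,145/13,300 = 38.7% — meets 40% limit
LTV = 318,800/572,000 = 55.7% ≤ 97%
Row: 758 falls in 719–759. Column: 55.7% falls in ≤57%. Rate = 10.75%.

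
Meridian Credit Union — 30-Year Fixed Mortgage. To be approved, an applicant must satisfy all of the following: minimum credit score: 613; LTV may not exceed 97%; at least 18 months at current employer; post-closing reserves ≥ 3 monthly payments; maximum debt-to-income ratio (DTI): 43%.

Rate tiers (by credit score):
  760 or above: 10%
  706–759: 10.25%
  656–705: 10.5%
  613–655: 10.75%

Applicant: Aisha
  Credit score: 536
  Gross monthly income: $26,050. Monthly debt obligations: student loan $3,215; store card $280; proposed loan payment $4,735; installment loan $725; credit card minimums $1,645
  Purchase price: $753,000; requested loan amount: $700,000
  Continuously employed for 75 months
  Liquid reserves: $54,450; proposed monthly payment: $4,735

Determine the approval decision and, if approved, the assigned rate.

Credit score 536 < 613 (below minimum)
Loan-to-value = 700,000/753,000 = 93% — pass (97% max)
Reserves = 54,450/4,735 = 11.5 months ≥ 3
Employment 75 ≥ 18 months
Total monthly debts = (3,215 + 280 + 4,735 + 725 + 1,645) = 10,600. Debt-to-income = 10,600/26,050 = 40.7% — meets 43% limit
Not all requirements met → denied.

Denied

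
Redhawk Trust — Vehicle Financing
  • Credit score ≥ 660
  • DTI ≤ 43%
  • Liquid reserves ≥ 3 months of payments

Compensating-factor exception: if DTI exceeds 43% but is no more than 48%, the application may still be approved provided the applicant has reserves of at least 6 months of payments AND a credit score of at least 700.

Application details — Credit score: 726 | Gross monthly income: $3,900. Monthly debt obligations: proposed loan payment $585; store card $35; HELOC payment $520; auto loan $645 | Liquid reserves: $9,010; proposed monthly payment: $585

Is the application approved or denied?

Approved

Credit score 726 ≥ 660 (meets base)
Total debts = (585 + 35 + 520 + 645) = 1,785. DTI: 1,785 ÷ 3,900 = 45.8%, over the 43% base limit.
Liquid reserves cover 9,010/585 = 15.4 months — ≥ 3 required
45.8% falls in the override range (43%–48%), so the compensating-factor test applies.
Reserves 15.4 ≥ 6 months; credit score 726 ≥ 700.
Both compensating conditions met → exception applies.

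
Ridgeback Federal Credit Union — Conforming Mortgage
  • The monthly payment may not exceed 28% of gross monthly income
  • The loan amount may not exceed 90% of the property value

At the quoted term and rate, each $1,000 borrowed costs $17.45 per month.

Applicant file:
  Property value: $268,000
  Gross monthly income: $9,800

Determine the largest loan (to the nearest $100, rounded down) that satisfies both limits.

$157,200

Payment cap: 28% × $9,800 = $2,744/month.
At $17.45 per $1,000, that supports 2,744/17.45 × 1,000 ≈ $157,249 → $157,200.
LTV cap: 90% × $268,000 = $241,200 → $241,200.
Binding constraint: payment-to-income.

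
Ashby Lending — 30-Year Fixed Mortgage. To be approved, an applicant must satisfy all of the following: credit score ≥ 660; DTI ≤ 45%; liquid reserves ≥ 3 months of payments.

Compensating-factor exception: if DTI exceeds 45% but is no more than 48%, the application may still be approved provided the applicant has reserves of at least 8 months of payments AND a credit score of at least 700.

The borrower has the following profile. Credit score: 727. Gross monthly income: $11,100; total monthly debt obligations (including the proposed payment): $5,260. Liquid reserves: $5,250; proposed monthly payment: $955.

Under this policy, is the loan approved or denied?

Denied

Credit score 727 ≥ 660 (meets base)
DTI = 5,260/11,100 = 47.4% > 45% — standard DTI limit exceeded.
Reserves = 5,250/955 = 5.5 months ≥ 3
DTI 47.4% is within the 45%–48% exception band; checking compensating factors.
Reserves 5.5 < 8 months; credit score 727 ≥ 700.
Compensating-factor requirement not fully met.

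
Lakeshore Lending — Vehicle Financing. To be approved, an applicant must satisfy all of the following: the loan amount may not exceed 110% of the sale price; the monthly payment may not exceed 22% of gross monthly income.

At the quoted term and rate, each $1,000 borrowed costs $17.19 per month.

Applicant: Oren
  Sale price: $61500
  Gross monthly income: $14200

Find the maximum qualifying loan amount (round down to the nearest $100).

Payment cap: 22% × $14,200 = $3,124/month.
At $17.19 per $1,000, that supports 3,124/17.19 × 1,000 ≈ $181,733 → $181,700.
LTV cap: 110% × $61,500 = $67,650 → $67,600.
Binding constraint: loan-to-value.

$67,600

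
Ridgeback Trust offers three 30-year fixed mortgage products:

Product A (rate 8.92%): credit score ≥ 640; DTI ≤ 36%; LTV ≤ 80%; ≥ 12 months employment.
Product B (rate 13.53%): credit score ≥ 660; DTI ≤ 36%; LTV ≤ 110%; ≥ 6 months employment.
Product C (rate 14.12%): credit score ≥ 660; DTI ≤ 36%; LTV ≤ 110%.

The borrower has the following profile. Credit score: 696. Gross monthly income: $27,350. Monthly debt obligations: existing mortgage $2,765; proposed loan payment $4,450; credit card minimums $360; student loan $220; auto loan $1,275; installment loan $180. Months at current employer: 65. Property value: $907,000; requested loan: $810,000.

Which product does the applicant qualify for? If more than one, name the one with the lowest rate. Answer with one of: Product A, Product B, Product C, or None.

Total debts = (2,765 + 4,450 + 360 + 220 + 1,275 + 180) = 9,250; DTI = 9,250/27,350 = 33.8%.
LTV = 810,000/907,000 = 89.3%.
Product A: score 696 ≥ 640; DTI 33.8% ≤ 36%; LTV 89.3% > 80%; employment 65 ≥ 12 mo → does not qualify.
Product B: score 696 ≥ 660; DTI 33.8% ≤ 36%; LTV 89.3% ≤ 110%; employment 65 ≥ 6 mo → qualifies.
Product C: score 696 ≥ 660; DTI 33.8% ≤ 36%; LTV 89.3% ≤ 110% → qualifies.
Qualifying: Product B, Product C. Lowest rate is 13.53% → Product B.

Product B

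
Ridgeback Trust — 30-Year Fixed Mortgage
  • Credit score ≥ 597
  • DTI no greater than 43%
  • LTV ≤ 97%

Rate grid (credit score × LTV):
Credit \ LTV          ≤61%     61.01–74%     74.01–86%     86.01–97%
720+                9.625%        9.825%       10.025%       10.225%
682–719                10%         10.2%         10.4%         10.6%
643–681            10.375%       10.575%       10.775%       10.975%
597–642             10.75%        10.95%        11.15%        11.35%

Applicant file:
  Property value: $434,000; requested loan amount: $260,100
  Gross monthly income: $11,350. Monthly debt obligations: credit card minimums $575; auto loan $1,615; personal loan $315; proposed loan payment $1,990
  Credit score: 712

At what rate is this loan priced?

10%

Credit score 712 ≥ 597; Total monthly debts = (575 + 1,615 + 315 + 1,990) = 4,495. DTI: 4,495 ÷ 11,350 = 39.6%, within the 43% cap
LTV = 260,100/434,000 = 59.9% ≤ 97%
Row: 712 falls in 682–719. Column: 59.9% falls in ≤61%. Rate = 10%.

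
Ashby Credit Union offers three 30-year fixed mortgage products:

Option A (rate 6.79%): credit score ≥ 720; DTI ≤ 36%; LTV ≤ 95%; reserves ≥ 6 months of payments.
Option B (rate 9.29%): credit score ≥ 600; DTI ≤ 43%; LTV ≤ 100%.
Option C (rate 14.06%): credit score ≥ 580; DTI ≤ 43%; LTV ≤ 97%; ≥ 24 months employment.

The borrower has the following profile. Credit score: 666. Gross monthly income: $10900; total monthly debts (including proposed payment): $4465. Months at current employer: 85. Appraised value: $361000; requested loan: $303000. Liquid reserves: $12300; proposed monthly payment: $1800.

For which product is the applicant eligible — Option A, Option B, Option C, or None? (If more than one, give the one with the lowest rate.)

Option B

DTI = 4,465/10,900 = 41%.
LTV = 303,000/361,000 = 83.9%.
Reserves = 12,300/1,800 = 6.8 months.
Option A: score 666 < 720; DTI 41% > 36%; LTV 83.9% ≤ 95%; reserves 6.8 ≥ 6 mo → does not qualify.
Option B: score 666 ≥ 600; DTI 41% ≤ 43%; LTV 83.9% ≤ 100% → qualifies.
Option C: score 666 ≥ 580; DTI 41% ≤ 43%; LTV 83.9% ≤ 97%; employment 85 ≥ 24 mo → qualifies.
Qualifying: Option B, Option C. Lowest rate is 9.29% → Option B.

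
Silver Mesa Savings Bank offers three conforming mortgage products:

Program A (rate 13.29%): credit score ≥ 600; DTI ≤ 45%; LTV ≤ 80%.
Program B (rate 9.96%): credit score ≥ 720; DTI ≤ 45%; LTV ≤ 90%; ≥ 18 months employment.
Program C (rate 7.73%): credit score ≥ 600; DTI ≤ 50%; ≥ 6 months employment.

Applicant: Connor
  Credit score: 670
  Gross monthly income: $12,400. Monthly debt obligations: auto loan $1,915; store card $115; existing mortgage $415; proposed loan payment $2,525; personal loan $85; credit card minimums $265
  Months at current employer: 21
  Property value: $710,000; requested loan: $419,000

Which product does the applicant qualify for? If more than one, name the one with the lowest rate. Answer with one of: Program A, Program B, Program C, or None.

Program C

Total debts = (1,915 + 115 + 415 + 2,525 + 85 + 265) = 5,320; DTI = 5,320/12,400 = 42.9%.
LTV = 419,000/710,000 = 59%.
Program A: score 670 ≥ 600; DTI 42.9% ≤ 45%; LTV 59% ≤ 80% → qualifies.
Program B: score 670 < 720; DTI 42.9% ≤ 45%; LTV 59% ≤ 90%; employment 21 ≥ 18 mo → does not qualify.
Program C: score 670 ≥ 600; DTI 42.9% ≤ 50%; employment 21 ≥ 6 mo → qualifies.
Qualifying: Program A, Program C. Lowest rate is 7.73% → Program C.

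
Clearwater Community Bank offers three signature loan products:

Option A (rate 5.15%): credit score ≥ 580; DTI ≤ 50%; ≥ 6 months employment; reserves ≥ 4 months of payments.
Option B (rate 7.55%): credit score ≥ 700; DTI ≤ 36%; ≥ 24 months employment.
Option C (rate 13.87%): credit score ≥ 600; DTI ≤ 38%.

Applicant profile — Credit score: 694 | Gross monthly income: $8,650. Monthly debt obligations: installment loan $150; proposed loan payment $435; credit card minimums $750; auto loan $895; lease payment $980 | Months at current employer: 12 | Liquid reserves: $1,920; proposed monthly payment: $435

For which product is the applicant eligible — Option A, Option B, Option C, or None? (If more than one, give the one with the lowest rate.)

Total debts = (150 + 435 + 750 + 895 + 980) = 3,210; DTI = 3,210/8,650 = 37.1%.
Reserves = 1,920/435 = 4.4 months.
Option A: score 694 ≥ 580; DTI 37.1% ≤ 50%; employment 12 ≥ 6 mo; reserves 4.4 ≥ 4 mo → qualifies.
Option B: score 694 < 700; DTI 37.1% > 36%; employment 12 < 24 mo → does not qualify.
Option C: score 694 ≥ 600; DTI 37.1% ≤ 38% → qualifies.
Qualifying: Option A, Option C. Lowest rate is 5.15% → Option A.

Option A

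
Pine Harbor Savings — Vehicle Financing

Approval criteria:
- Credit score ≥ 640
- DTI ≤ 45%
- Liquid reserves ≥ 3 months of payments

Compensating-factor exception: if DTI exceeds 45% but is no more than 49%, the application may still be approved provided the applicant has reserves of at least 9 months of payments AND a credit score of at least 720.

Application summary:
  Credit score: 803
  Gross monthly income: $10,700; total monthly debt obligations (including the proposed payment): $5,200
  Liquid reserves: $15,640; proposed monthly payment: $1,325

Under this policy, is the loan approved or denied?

Approved

Credit score 803 ≥ 640 (meets base)
DTI: 5,200 ÷ 10,700 = 48.6%, over the 45% base limit.
Liquid reserves cover 15,640/1,325 = 11.8 months — ≥ 3 required
48.6% falls in the override range (45%–49%), so the compensating-factor test applies.
Override check — reserves: 11.8 mo (ok); score: 803 (ok).
Both compensating conditions met → exception applies.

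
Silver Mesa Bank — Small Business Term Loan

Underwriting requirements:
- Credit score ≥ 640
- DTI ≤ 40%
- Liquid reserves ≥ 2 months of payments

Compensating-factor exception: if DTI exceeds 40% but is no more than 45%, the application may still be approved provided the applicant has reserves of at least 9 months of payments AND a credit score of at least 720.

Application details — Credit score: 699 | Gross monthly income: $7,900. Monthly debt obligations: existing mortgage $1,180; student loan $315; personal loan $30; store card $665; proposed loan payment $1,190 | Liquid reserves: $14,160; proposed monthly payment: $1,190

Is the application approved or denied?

Denied

Credit score 699 ≥ 640 (meets base)
Total debts = (1,180 + 315 + 30 + 665 + 1,190) = 3,380. DTI: 3,380 ÷ 7,900 = 42.8%, over the 40% base limit.
Reserves = 14,160/1,190 = 11.9 months ≥ 2
42.8% falls in the override range (40%–45%), so the compensating-factor test applies.
Reserves 11.9 ≥ 9 months; credit score 699 < 720.
Compensating-factor requirement not fully met.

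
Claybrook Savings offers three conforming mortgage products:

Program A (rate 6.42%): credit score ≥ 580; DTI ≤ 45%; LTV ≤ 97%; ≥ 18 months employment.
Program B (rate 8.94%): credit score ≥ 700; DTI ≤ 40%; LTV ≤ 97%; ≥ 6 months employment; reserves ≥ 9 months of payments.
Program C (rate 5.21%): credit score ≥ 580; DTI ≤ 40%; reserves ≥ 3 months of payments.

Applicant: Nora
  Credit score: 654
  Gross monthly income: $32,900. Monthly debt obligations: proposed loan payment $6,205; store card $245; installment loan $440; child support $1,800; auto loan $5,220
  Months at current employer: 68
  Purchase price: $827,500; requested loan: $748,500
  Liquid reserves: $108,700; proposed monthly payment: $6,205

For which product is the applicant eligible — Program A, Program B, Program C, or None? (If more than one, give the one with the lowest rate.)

Program A

Total debts = (6,205 + 245 + 440 + 1,800 + 5,220) = 13,910; DTI = 13,910/32,900 = 42.3%.
LTV = 748,500/827,500 = 90.5%.
Reserves = 108,700/6,205 = 17.5 months.
Program A: score 654 ≥ 580; DTI 42.3% ≤ 45%; LTV 90.5% ≤ 97%; employment 68 ≥ 18 mo → qualifies.
Program B: score 654 < 700; DTI 42.3% > 40%; LTV 90.5% ≤ 97%; employment 68 ≥ 6 mo; reserves 17.5 ≥ 9 mo → does not qualify.
Program C: score 654 ≥ 580; DTI 42.3% > 40%; reserves 17.5 ≥ 3 mo → does not qualify.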